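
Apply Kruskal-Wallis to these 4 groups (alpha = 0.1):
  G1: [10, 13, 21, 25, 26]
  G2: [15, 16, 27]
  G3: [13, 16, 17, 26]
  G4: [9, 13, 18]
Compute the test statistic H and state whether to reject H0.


Step 1: Combine all N = 15 observations and assign midranks.
sorted (value, group, rank): (9,G4,1), (10,G1,2), (13,G1,4), (13,G3,4), (13,G4,4), (15,G2,6), (16,G2,7.5), (16,G3,7.5), (17,G3,9), (18,G4,10), (21,G1,11), (25,G1,12), (26,G1,13.5), (26,G3,13.5), (27,G2,15)
Step 2: Sum ranks within each group.
R_1 = 42.5 (n_1 = 5)
R_2 = 28.5 (n_2 = 3)
R_3 = 34 (n_3 = 4)
R_4 = 15 (n_4 = 3)
Step 3: H = 12/(N(N+1)) * sum(R_i^2/n_i) - 3(N+1)
     = 12/(15*16) * (42.5^2/5 + 28.5^2/3 + 34^2/4 + 15^2/3) - 3*16
     = 0.050000 * 996 - 48
     = 1.800000.
Step 4: Ties present; correction factor C = 1 - 36/(15^3 - 15) = 0.989286. Corrected H = 1.800000 / 0.989286 = 1.819495.
Step 5: Under H0, H ~ chi^2(3); p-value = 0.610702.
Step 6: alpha = 0.1. fail to reject H0.

H = 1.8195, df = 3, p = 0.610702, fail to reject H0.


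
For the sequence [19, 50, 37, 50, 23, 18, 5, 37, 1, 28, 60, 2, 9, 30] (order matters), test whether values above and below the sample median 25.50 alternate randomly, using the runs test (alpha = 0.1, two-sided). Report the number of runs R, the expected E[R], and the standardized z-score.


Step 1: Compute median = 25.50; label A = above, B = below.
Labels in order: BAAABBBABAABBA  (n_A = 7, n_B = 7)
Step 2: Count runs R = 8.
Step 3: Under H0 (random ordering), E[R] = 2*n_A*n_B/(n_A+n_B) + 1 = 2*7*7/14 + 1 = 8.0000.
        Var[R] = 2*n_A*n_B*(2*n_A*n_B - n_A - n_B) / ((n_A+n_B)^2 * (n_A+n_B-1)) = 8232/2548 = 3.2308.
        SD[R] = 1.7974.
Step 4: R = E[R], so z = 0 with no continuity correction.
Step 5: Two-sided p-value via normal approximation = 2*(1 - Phi(|z|)) = 1.000000.
Step 6: alpha = 0.1. fail to reject H0.

R = 8, z = 0.0000, p = 1.000000, fail to reject H0.


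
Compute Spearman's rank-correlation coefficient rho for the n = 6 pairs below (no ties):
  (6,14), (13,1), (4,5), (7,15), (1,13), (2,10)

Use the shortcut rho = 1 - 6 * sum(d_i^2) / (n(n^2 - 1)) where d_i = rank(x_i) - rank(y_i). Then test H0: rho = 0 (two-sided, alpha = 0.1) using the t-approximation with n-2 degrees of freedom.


Step 1: Rank x and y separately (midranks; no ties here).
rank(x): 6->4, 13->6, 4->3, 7->5, 1->1, 2->2
rank(y): 14->5, 1->1, 5->2, 15->6, 13->4, 10->3
Step 2: d_i = R_x(i) - R_y(i); compute d_i^2.
  (4-5)^2=1, (6-1)^2=25, (3-2)^2=1, (5-6)^2=1, (1-4)^2=9, (2-3)^2=1
sum(d^2) = 38.
Step 3: rho = 1 - 6*38 / (6*(6^2 - 1)) = 1 - 228/210 = -0.085714.
Step 4: Under H0, t = rho * sqrt((n-2)/(1-rho^2)) = -0.1721 ~ t(4).
Step 5: Two-sided p-value from the t-distribution with 4 df = 0.871743.
Step 6: alpha = 0.1. fail to reject H0.

rho = -0.0857, p = 0.871743, fail to reject H0 at alpha = 0.1.


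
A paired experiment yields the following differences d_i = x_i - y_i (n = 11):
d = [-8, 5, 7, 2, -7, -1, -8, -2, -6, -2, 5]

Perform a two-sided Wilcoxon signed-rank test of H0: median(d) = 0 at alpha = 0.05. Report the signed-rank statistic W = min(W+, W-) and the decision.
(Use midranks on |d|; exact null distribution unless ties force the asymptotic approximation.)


Step 1: Drop any zero differences (none here) and take |d_i|.
|d| = [8, 5, 7, 2, 7, 1, 8, 2, 6, 2, 5]
Step 2: Midrank |d_i| (ties get averaged ranks).
ranks: |8|->10.5, |5|->5.5, |7|->8.5, |2|->3, |7|->8.5, |1|->1, |8|->10.5, |2|->3, |6|->7, |2|->3, |5|->5.5
Step 3: Attach original signs; sum ranks with positive sign and with negative sign.
W+ = 5.5 + 8.5 + 3 + 5.5 = 22.5
W- = 10.5 + 8.5 + 1 + 10.5 + 3 + 7 + 3 = 43.5
(Check: W+ + W- = 66 should equal n(n+1)/2 = 66.)
Step 4: Test statistic W = min(W+, W-) = 22.5.
Step 5: Ties in |d|, so use the tie-corrected normal approximation.
        E[W] = n(n+1)/4 = 11*12/4 = 33.
        Tie groups: |d|=2 (t=3), |d|=5 (t=2), |d|=7 (t=2), |d|=8 (t=2); sum(t^3 - t) = 42.
        Var[W] = n(n+1)(2n+1)/24 - sum(t^3-t)/48 = 3036/24 - 42/48 = 125.625.
        z = (W - E[W]) / sqrt(Var[W]) = (22.5 - 33) / 11.2083 = -0.9368.
        Two-sided p = 2*Phi(z) = 0.348857.
Step 6: alpha = 0.05. fail to reject H0.

W+ = 22.5, W- = 43.5, W = min = 22.5, p = 0.348857, fail to reject H0.


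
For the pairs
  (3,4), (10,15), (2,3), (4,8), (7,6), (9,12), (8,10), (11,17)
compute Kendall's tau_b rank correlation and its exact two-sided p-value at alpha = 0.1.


Step 1: Enumerate the 28 unordered pairs (i,j) with i<j and classify each by sign(x_j-x_i) * sign(y_j-y_i).
  (1,2):dx=+7,dy=+11->C; (1,3):dx=-1,dy=-1->C; (1,4):dx=+1,dy=+4->C; (1,5):dx=+4,dy=+2->C
  (1,6):dx=+6,dy=+8->C; (1,7):dx=+5,dy=+6->C; (1,8):dx=+8,dy=+13->C; (2,3):dx=-8,dy=-12->C
  (2,4):dx=-6,dy=-7->C; (2,5):dx=-3,dy=-9->C; (2,6):dx=-1,dy=-3->C; (2,7):dx=-2,dy=-5->C
  (2,8):dx=+1,dy=+2->C; (3,4):dx=+2,dy=+5->C; (3,5):dx=+5,dy=+3->C; (3,6):dx=+7,dy=+9->C
  (3,7):dx=+6,dy=+7->C; (3,8):dx=+9,dy=+14->C; (4,5):dx=+3,dy=-2->D; (4,6):dx=+5,dy=+4->C
  (4,7):dx=+4,dy=+2->C; (4,8):dx=+7,dy=+9->C; (5,6):dx=+2,dy=+6->C; (5,7):dx=+1,dy=+4->C
  (5,8):dx=+4,dy=+11->C; (6,7):dx=-1,dy=-2->C; (6,8):dx=+2,dy=+5->C; (7,8):dx=+3,dy=+7->C
Step 2: C = 27, D = 1, total pairs = 28.
Step 3: tau = (C - D)/(n(n-1)/2) = (27 - 1)/28 = 0.928571.
Step 4: Exact two-sided p-value (enumerate n! = 40320 permutations of y under H0): p = 0.000397.
Step 5: alpha = 0.1. reject H0.

tau_b = 0.9286 (C=27, D=1), p = 0.000397, reject H0.


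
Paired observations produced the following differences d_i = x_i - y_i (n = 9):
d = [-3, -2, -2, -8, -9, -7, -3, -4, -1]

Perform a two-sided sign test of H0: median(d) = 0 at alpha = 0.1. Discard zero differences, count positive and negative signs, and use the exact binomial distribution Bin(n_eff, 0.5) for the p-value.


Step 1: Discard zero differences. Original n = 9; n_eff = number of nonzero differences = 9.
Nonzero differences (with sign): -3, -2, -2, -8, -9, -7, -3, -4, -1
Step 2: Count signs: positive = 0, negative = 9.
Step 3: Under H0: P(positive) = 0.5, so the number of positives S ~ Bin(9, 0.5).
Step 4: Two-sided exact p-value = sum of Bin(9,0.5) probabilities at or below the observed probability = 0.003906.
Step 5: alpha = 0.1. reject H0.

n_eff = 9, pos = 0, neg = 9, p = 0.003906, reject H0.


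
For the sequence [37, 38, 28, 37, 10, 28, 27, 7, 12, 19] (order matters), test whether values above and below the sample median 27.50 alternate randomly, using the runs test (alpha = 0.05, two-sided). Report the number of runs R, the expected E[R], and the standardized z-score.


Step 1: Compute median = 27.50; label A = above, B = below.
Labels in order: AAAABABBBB  (n_A = 5, n_B = 5)
Step 2: Count runs R = 4.
Step 3: Under H0 (random ordering), E[R] = 2*n_A*n_B/(n_A+n_B) + 1 = 2*5*5/10 + 1 = 6.0000.
        Var[R] = 2*n_A*n_B*(2*n_A*n_B - n_A - n_B) / ((n_A+n_B)^2 * (n_A+n_B-1)) = 2000/900 = 2.2222.
        SD[R] = 1.4907.
Step 4: Continuity-corrected z = (R + 0.5 - E[R]) / SD[R] = (4 + 0.5 - 6.0000) / 1.4907 = -1.0062.
Step 5: Two-sided p-value via normal approximation = 2*(1 - Phi(|z|)) = 0.314305.
Step 6: alpha = 0.05. fail to reject H0.

R = 4, z = -1.0062, p = 0.314305, fail to reject H0.


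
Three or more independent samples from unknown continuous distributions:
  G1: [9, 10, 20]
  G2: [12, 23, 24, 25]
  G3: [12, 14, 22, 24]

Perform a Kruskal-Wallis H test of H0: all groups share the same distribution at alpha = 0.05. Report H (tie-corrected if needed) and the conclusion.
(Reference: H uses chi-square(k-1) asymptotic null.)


Step 1: Combine all N = 11 observations and assign midranks.
sorted (value, group, rank): (9,G1,1), (10,G1,2), (12,G2,3.5), (12,G3,3.5), (14,G3,5), (20,G1,6), (22,G3,7), (23,G2,8), (24,G2,9.5), (24,G3,9.5), (25,G2,11)
Step 2: Sum ranks within each group.
R_1 = 9 (n_1 = 3)
R_2 = 32 (n_2 = 4)
R_3 = 25 (n_3 = 4)
Step 3: H = 12/(N(N+1)) * sum(R_i^2/n_i) - 3(N+1)
     = 12/(11*12) * (9^2/3 + 32^2/4 + 25^2/4) - 3*12
     = 0.090909 * 439.25 - 36
     = 3.931818.
Step 4: Ties present; correction factor C = 1 - 12/(11^3 - 11) = 0.990909. Corrected H = 3.931818 / 0.990909 = 3.967890.
Step 5: Under H0, H ~ chi^2(2); p-value = 0.137526.
Step 6: alpha = 0.05. fail to reject H0.

H = 3.9679, df = 2, p = 0.137526, fail to reject H0.


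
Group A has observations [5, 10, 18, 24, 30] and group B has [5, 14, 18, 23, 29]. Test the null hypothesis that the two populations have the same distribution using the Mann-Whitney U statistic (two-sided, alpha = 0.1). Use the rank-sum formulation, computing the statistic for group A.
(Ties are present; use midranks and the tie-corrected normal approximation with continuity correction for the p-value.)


Step 1: Combine and sort all 10 observations; assign midranks.
sorted (value, group): (5,X), (5,Y), (10,X), (14,Y), (18,X), (18,Y), (23,Y), (24,X), (29,Y), (30,X)
ranks: 5->1.5, 5->1.5, 10->3, 14->4, 18->5.5, 18->5.5, 23->7, 24->8, 29->9, 30->10
Step 2: Rank sum for X: R1 = 1.5 + 3 + 5.5 + 8 + 10 = 28.
Step 3: U_X = R1 - n1(n1+1)/2 = 28 - 5*6/2 = 28 - 15 = 13.
       U_Y = n1*n2 - U_X = 25 - 13 = 12.
Step 4: Ties are present, so use the tie-corrected normal approximation (with continuity correction) for the p-value.
Step 5: p-value = 1.000000; compare to alpha = 0.1. fail to reject H0.

U_X = 13, p = 1.000000, fail to reject H0 at alpha = 0.1.


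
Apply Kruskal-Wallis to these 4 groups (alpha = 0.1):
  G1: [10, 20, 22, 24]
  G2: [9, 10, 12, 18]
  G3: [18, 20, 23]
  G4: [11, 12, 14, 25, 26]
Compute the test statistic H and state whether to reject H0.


Step 1: Combine all N = 16 observations and assign midranks.
sorted (value, group, rank): (9,G2,1), (10,G1,2.5), (10,G2,2.5), (11,G4,4), (12,G2,5.5), (12,G4,5.5), (14,G4,7), (18,G2,8.5), (18,G3,8.5), (20,G1,10.5), (20,G3,10.5), (22,G1,12), (23,G3,13), (24,G1,14), (25,G4,15), (26,G4,16)
Step 2: Sum ranks within each group.
R_1 = 39 (n_1 = 4)
R_2 = 17.5 (n_2 = 4)
R_3 = 32 (n_3 = 3)
R_4 = 47.5 (n_4 = 5)
Step 3: H = 12/(N(N+1)) * sum(R_i^2/n_i) - 3(N+1)
     = 12/(16*17) * (39^2/4 + 17.5^2/4 + 32^2/3 + 47.5^2/5) - 3*17
     = 0.044118 * 1249.4 - 51
     = 4.120404.
Step 4: Ties present; correction factor C = 1 - 24/(16^3 - 16) = 0.994118. Corrected H = 4.120404 / 0.994118 = 4.144786.
Step 5: Under H0, H ~ chi^2(3); p-value = 0.246248.
Step 6: alpha = 0.1. fail to reject H0.

H = 4.1448, df = 3, p = 0.246248, fail to reject H0.


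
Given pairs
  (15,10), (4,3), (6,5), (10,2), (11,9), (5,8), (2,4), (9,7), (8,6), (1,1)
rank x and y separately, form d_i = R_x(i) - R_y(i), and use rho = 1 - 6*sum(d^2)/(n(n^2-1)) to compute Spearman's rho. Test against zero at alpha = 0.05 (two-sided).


Step 1: Rank x and y separately (midranks; no ties here).
rank(x): 15->10, 4->3, 6->5, 10->8, 11->9, 5->4, 2->2, 9->7, 8->6, 1->1
rank(y): 10->10, 3->3, 5->5, 2->2, 9->9, 8->8, 4->4, 7->7, 6->6, 1->1
Step 2: d_i = R_x(i) - R_y(i); compute d_i^2.
  (10-10)^2=0, (3-3)^2=0, (5-5)^2=0, (8-2)^2=36, (9-9)^2=0, (4-8)^2=16, (2-4)^2=4, (7-7)^2=0, (6-6)^2=0, (1-1)^2=0
sum(d^2) = 56.
Step 3: rho = 1 - 6*56 / (10*(10^2 - 1)) = 1 - 336/990 = 0.660606.
Step 4: Under H0, t = rho * sqrt((n-2)/(1-rho^2)) = 2.4889 ~ t(8).
Step 5: Two-sided p-value from the t-distribution with 8 df = 0.037588.
Step 6: alpha = 0.05. reject H0.

rho = 0.6606, p = 0.037588, reject H0 at alpha = 0.05.


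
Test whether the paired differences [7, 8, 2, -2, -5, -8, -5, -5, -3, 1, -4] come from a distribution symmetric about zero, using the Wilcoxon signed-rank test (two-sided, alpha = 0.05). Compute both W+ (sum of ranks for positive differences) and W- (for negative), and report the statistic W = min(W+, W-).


Step 1: Drop any zero differences (none here) and take |d_i|.
|d| = [7, 8, 2, 2, 5, 8, 5, 5, 3, 1, 4]
Step 2: Midrank |d_i| (ties get averaged ranks).
ranks: |7|->9, |8|->10.5, |2|->2.5, |2|->2.5, |5|->7, |8|->10.5, |5|->7, |5|->7, |3|->4, |1|->1, |4|->5
Step 3: Attach original signs; sum ranks with positive sign and with negative sign.
W+ = 9 + 10.5 + 2.5 + 1 = 23
W- = 2.5 + 7 + 10.5 + 7 + 7 + 4 + 5 = 43
(Check: W+ + W- = 66 should equal n(n+1)/2 = 66.)
Step 4: Test statistic W = min(W+, W-) = 23.
Step 5: Ties in |d|, so use the tie-corrected normal approximation.
        E[W] = n(n+1)/4 = 11*12/4 = 33.
        Tie groups: |d|=2 (t=2), |d|=5 (t=3), |d|=8 (t=2); sum(t^3 - t) = 36.
        Var[W] = n(n+1)(2n+1)/24 - sum(t^3-t)/48 = 3036/24 - 36/48 = 125.75.
        z = (W - E[W]) / sqrt(Var[W]) = (23 - 33) / 11.2138 = -0.8918.
        Two-sided p = 2*Phi(z) = 0.372524.
Step 6: alpha = 0.05. fail to reject H0.

W+ = 23, W- = 43, W = min = 23, p = 0.372524, fail to reject H0.


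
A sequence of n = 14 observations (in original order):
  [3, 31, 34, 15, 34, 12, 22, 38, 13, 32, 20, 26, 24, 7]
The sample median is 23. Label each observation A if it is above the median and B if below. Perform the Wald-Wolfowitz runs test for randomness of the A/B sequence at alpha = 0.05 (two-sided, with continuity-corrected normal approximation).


Step 1: Compute median = 23; label A = above, B = below.
Labels in order: BAABABBABABAAB  (n_A = 7, n_B = 7)
Step 2: Count runs R = 11.
Step 3: Under H0 (random ordering), E[R] = 2*n_A*n_B/(n_A+n_B) + 1 = 2*7*7/14 + 1 = 8.0000.
        Var[R] = 2*n_A*n_B*(2*n_A*n_B - n_A - n_B) / ((n_A+n_B)^2 * (n_A+n_B-1)) = 8232/2548 = 3.2308.
        SD[R] = 1.7974.
Step 4: Continuity-corrected z = (R - 0.5 - E[R]) / SD[R] = (11 - 0.5 - 8.0000) / 1.7974 = 1.3909.
Step 5: Two-sided p-value via normal approximation = 2*(1 - Phi(|z|)) = 0.164264.
Step 6: alpha = 0.05. fail to reject H0.

R = 11, z = 1.3909, p = 0.164264, fail to reject H0.


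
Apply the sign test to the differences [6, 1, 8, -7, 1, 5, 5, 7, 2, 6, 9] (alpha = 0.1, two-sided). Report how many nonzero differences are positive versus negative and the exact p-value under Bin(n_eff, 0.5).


Step 1: Discard zero differences. Original n = 11; n_eff = number of nonzero differences = 11.
Nonzero differences (with sign): +6, +1, +8, -7, +1, +5, +5, +7, +2, +6, +9
Step 2: Count signs: positive = 10, negative = 1.
Step 3: Under H0: P(positive) = 0.5, so the number of positives S ~ Bin(11, 0.5).
Step 4: Two-sided exact p-value = sum of Bin(11,0.5) probabilities at or below the observed probability = 0.011719.
Step 5: alpha = 0.1. reject H0.

n_eff = 11, pos = 10, neg = 1, p = 0.011719, reject H0.


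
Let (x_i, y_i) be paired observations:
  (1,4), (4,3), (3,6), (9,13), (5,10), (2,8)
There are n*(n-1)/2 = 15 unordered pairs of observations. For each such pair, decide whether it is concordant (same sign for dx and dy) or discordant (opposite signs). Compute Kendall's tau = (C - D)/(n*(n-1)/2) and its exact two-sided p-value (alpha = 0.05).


Step 1: Enumerate the 15 unordered pairs (i,j) with i<j and classify each by sign(x_j-x_i) * sign(y_j-y_i).
  (1,2):dx=+3,dy=-1->D; (1,3):dx=+2,dy=+2->C; (1,4):dx=+8,dy=+9->C; (1,5):dx=+4,dy=+6->C
  (1,6):dx=+1,dy=+4->C; (2,3):dx=-1,dy=+3->D; (2,4):dx=+5,dy=+10->C; (2,5):dx=+1,dy=+7->C
  (2,6):dx=-2,dy=+5->D; (3,4):dx=+6,dy=+7->C; (3,5):dx=+2,dy=+4->C; (3,6):dx=-1,dy=+2->D
  (4,5):dx=-4,dy=-3->C; (4,6):dx=-7,dy=-5->C; (5,6):dx=-3,dy=-2->C
Step 2: C = 11, D = 4, total pairs = 15.
Step 3: tau = (C - D)/(n(n-1)/2) = (11 - 4)/15 = 0.466667.
Step 4: Exact two-sided p-value (enumerate n! = 720 permutations of y under H0): p = 0.272222.
Step 5: alpha = 0.05. fail to reject H0.

tau_b = 0.4667 (C=11, D=4), p = 0.272222, fail to reject H0.


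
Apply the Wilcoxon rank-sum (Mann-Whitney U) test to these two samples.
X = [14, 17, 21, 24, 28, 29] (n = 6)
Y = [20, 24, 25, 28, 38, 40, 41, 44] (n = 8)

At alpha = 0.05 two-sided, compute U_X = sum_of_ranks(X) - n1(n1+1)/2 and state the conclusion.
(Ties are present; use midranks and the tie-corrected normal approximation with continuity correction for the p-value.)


Step 1: Combine and sort all 14 observations; assign midranks.
sorted (value, group): (14,X), (17,X), (20,Y), (21,X), (24,X), (24,Y), (25,Y), (28,X), (28,Y), (29,X), (38,Y), (40,Y), (41,Y), (44,Y)
ranks: 14->1, 17->2, 20->3, 21->4, 24->5.5, 24->5.5, 25->7, 28->8.5, 28->8.5, 29->10, 38->11, 40->12, 41->13, 44->14
Step 2: Rank sum for X: R1 = 1 + 2 + 4 + 5.5 + 8.5 + 10 = 31.
Step 3: U_X = R1 - n1(n1+1)/2 = 31 - 6*7/2 = 31 - 21 = 10.
       U_Y = n1*n2 - U_X = 48 - 10 = 38.
Step 4: Ties are present, so use the tie-corrected normal approximation (with continuity correction) for the p-value.
Step 5: p-value = 0.080692; compare to alpha = 0.05. fail to reject H0.

U_X = 10, p = 0.080692, fail to reject H0 at alpha = 0.05.


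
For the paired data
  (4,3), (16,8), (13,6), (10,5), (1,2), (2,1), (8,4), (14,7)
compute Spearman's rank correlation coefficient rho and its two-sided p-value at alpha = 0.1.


Step 1: Rank x and y separately (midranks; no ties here).
rank(x): 4->3, 16->8, 13->6, 10->5, 1->1, 2->2, 8->4, 14->7
rank(y): 3->3, 8->8, 6->6, 5->5, 2->2, 1->1, 4->4, 7->7
Step 2: d_i = R_x(i) - R_y(i); compute d_i^2.
  (3-3)^2=0, (8-8)^2=0, (6-6)^2=0, (5-5)^2=0, (1-2)^2=1, (2-1)^2=1, (4-4)^2=0, (7-7)^2=0
sum(d^2) = 2.
Step 3: rho = 1 - 6*2 / (8*(8^2 - 1)) = 1 - 12/504 = 0.976190.
Step 4: Under H0, t = rho * sqrt((n-2)/(1-rho^2)) = 11.0235 ~ t(6).
Step 5: Two-sided p-value from the t-distribution with 6 df = 0.000033.
Step 6: alpha = 0.1. reject H0.

rho = 0.9762, p = 0.000033, reject H0 at alpha = 0.1.


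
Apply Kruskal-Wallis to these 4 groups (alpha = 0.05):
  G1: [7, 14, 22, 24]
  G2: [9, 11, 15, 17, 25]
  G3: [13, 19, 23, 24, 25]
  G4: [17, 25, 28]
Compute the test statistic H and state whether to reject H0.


Step 1: Combine all N = 17 observations and assign midranks.
sorted (value, group, rank): (7,G1,1), (9,G2,2), (11,G2,3), (13,G3,4), (14,G1,5), (15,G2,6), (17,G2,7.5), (17,G4,7.5), (19,G3,9), (22,G1,10), (23,G3,11), (24,G1,12.5), (24,G3,12.5), (25,G2,15), (25,G3,15), (25,G4,15), (28,G4,17)
Step 2: Sum ranks within each group.
R_1 = 28.5 (n_1 = 4)
R_2 = 33.5 (n_2 = 5)
R_3 = 51.5 (n_3 = 5)
R_4 = 39.5 (n_4 = 3)
Step 3: H = 12/(N(N+1)) * sum(R_i^2/n_i) - 3(N+1)
     = 12/(17*18) * (28.5^2/4 + 33.5^2/5 + 51.5^2/5 + 39.5^2/3) - 3*18
     = 0.039216 * 1478.05 - 54
     = 3.962582.
Step 4: Ties present; correction factor C = 1 - 36/(17^3 - 17) = 0.992647. Corrected H = 3.962582 / 0.992647 = 3.991934.
Step 5: Under H0, H ~ chi^2(3); p-value = 0.262336.
Step 6: alpha = 0.05. fail to reject H0.

H = 3.9919, df = 3, p = 0.262336, fail to reject H0.


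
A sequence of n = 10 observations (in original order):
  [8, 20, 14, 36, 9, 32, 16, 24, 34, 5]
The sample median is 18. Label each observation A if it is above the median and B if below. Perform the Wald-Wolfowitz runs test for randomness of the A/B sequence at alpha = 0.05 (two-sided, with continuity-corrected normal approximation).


Step 1: Compute median = 18; label A = above, B = below.
Labels in order: BABABABAAB  (n_A = 5, n_B = 5)
Step 2: Count runs R = 9.
Step 3: Under H0 (random ordering), E[R] = 2*n_A*n_B/(n_A+n_B) + 1 = 2*5*5/10 + 1 = 6.0000.
        Var[R] = 2*n_A*n_B*(2*n_A*n_B - n_A - n_B) / ((n_A+n_B)^2 * (n_A+n_B-1)) = 2000/900 = 2.2222.
        SD[R] = 1.4907.
Step 4: Continuity-corrected z = (R - 0.5 - E[R]) / SD[R] = (9 - 0.5 - 6.0000) / 1.4907 = 1.6771.
Step 5: Two-sided p-value via normal approximation = 2*(1 - Phi(|z|)) = 0.093533.
Step 6: alpha = 0.05. fail to reject H0.

R = 9, z = 1.6771, p = 0.093533, fail to reject H0.


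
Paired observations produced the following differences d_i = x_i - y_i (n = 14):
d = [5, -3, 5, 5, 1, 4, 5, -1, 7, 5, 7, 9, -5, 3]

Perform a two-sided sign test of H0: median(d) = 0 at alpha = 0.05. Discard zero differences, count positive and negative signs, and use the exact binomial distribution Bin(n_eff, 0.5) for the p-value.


Step 1: Discard zero differences. Original n = 14; n_eff = number of nonzero differences = 14.
Nonzero differences (with sign): +5, -3, +5, +5, +1, +4, +5, -1, +7, +5, +7, +9, -5, +3
Step 2: Count signs: positive = 11, negative = 3.
Step 3: Under H0: P(positive) = 0.5, so the number of positives S ~ Bin(14, 0.5).
Step 4: Two-sided exact p-value = sum of Bin(14,0.5) probabilities at or below the observed probability = 0.057373.
Step 5: alpha = 0.05. fail to reject H0.

n_eff = 14, pos = 11, neg = 3, p = 0.057373, fail to reject H0.


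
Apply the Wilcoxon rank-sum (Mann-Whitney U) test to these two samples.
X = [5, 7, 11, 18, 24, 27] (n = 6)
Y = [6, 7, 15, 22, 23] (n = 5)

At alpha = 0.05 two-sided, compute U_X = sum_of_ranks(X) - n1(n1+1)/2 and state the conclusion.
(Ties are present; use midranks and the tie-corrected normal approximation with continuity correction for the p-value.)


Step 1: Combine and sort all 11 observations; assign midranks.
sorted (value, group): (5,X), (6,Y), (7,X), (7,Y), (11,X), (15,Y), (18,X), (22,Y), (23,Y), (24,X), (27,X)
ranks: 5->1, 6->2, 7->3.5, 7->3.5, 11->5, 15->6, 18->7, 22->8, 23->9, 24->10, 27->11
Step 2: Rank sum for X: R1 = 1 + 3.5 + 5 + 7 + 10 + 11 = 37.5.
Step 3: U_X = R1 - n1(n1+1)/2 = 37.5 - 6*7/2 = 37.5 - 21 = 16.5.
       U_Y = n1*n2 - U_X = 30 - 16.5 = 13.5.
Step 4: Ties are present, so use the tie-corrected normal approximation (with continuity correction) for the p-value.
Step 5: p-value = 0.854805; compare to alpha = 0.05. fail to reject H0.

U_X = 16.5, p = 0.854805, fail to reject H0 at alpha = 0.05.


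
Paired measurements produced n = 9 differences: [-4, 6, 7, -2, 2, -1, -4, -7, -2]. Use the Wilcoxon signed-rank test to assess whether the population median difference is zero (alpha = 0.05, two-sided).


Step 1: Drop any zero differences (none here) and take |d_i|.
|d| = [4, 6, 7, 2, 2, 1, 4, 7, 2]
Step 2: Midrank |d_i| (ties get averaged ranks).
ranks: |4|->5.5, |6|->7, |7|->8.5, |2|->3, |2|->3, |1|->1, |4|->5.5, |7|->8.5, |2|->3
Step 3: Attach original signs; sum ranks with positive sign and with negative sign.
W+ = 7 + 8.5 + 3 = 18.5
W- = 5.5 + 3 + 1 + 5.5 + 8.5 + 3 = 26.5
(Check: W+ + W- = 45 should equal n(n+1)/2 = 45.)
Step 4: Test statistic W = min(W+, W-) = 18.5.
Step 5: Ties in |d|, so use the tie-corrected normal approximation.
        E[W] = n(n+1)/4 = 9*10/4 = 22.5.
        Tie groups: |d|=2 (t=3), |d|=4 (t=2), |d|=7 (t=2); sum(t^3 - t) = 36.
        Var[W] = n(n+1)(2n+1)/24 - sum(t^3-t)/48 = 1710/24 - 36/48 = 70.5.
        z = (W - E[W]) / sqrt(Var[W]) = (18.5 - 22.5) / 8.3964 = -0.4764.
        Two-sided p = 2*Phi(z) = 0.633794.
Step 6: alpha = 0.05. fail to reject H0.

W+ = 18.5, W- = 26.5, W = min = 18.5, p = 0.633794, fail to reject H0.


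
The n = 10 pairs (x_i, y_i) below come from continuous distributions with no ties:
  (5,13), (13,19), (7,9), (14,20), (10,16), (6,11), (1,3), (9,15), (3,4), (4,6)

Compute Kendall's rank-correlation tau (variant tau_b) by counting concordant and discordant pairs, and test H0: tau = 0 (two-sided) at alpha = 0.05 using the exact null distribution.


Step 1: Enumerate the 45 unordered pairs (i,j) with i<j and classify each by sign(x_j-x_i) * sign(y_j-y_i).
  (1,2):dx=+8,dy=+6->C; (1,3):dx=+2,dy=-4->D; (1,4):dx=+9,dy=+7->C; (1,5):dx=+5,dy=+3->C
  (1,6):dx=+1,dy=-2->D; (1,7):dx=-4,dy=-10->C; (1,8):dx=+4,dy=+2->C; (1,9):dx=-2,dy=-9->C
  (1,10):dx=-1,dy=-7->C; (2,3):dx=-6,dy=-10->C; (2,4):dx=+1,dy=+1->C; (2,5):dx=-3,dy=-3->C
  (2,6):dx=-7,dy=-8->C; (2,7):dx=-12,dy=-16->C; (2,8):dx=-4,dy=-4->C; (2,9):dx=-10,dy=-15->C
  (2,10):dx=-9,dy=-13->C; (3,4):dx=+7,dy=+11->C; (3,5):dx=+3,dy=+7->C; (3,6):dx=-1,dy=+2->D
  (3,7):dx=-6,dy=-6->C; (3,8):dx=+2,dy=+6->C; (3,9):dx=-4,dy=-5->C; (3,10):dx=-3,dy=-3->C
  (4,5):dx=-4,dy=-4->C; (4,6):dx=-8,dy=-9->C; (4,7):dx=-13,dy=-17->C; (4,8):dx=-5,dy=-5->C
  (4,9):dx=-11,dy=-16->C; (4,10):dx=-10,dy=-14->C; (5,6):dx=-4,dy=-5->C; (5,7):dx=-9,dy=-13->C
  (5,8):dx=-1,dy=-1->C; (5,9):dx=-7,dy=-12->C; (5,10):dx=-6,dy=-10->C; (6,7):dx=-5,dy=-8->C
  (6,8):dx=+3,dy=+4->C; (6,9):dx=-3,dy=-7->C; (6,10):dx=-2,dy=-5->C; (7,8):dx=+8,dy=+12->C
  (7,9):dx=+2,dy=+1->C; (7,10):dx=+3,dy=+3->C; (8,9):dx=-6,dy=-11->C; (8,10):dx=-5,dy=-9->C
  (9,10):dx=+1,dy=+2->C
Step 2: C = 42, D = 3, total pairs = 45.
Step 3: tau = (C - D)/(n(n-1)/2) = (42 - 3)/45 = 0.866667.
Step 4: Exact two-sided p-value (enumerate n! = 3628800 permutations of y under H0): p = 0.000115.
Step 5: alpha = 0.05. reject H0.

tau_b = 0.8667 (C=42, D=3), p = 0.000115, reject H0.


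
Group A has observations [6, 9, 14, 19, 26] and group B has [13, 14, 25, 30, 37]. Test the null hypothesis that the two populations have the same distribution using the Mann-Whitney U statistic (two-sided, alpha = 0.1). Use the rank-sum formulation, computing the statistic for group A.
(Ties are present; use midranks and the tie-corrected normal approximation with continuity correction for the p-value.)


Step 1: Combine and sort all 10 observations; assign midranks.
sorted (value, group): (6,X), (9,X), (13,Y), (14,X), (14,Y), (19,X), (25,Y), (26,X), (30,Y), (37,Y)
ranks: 6->1, 9->2, 13->3, 14->4.5, 14->4.5, 19->6, 25->7, 26->8, 30->9, 37->10
Step 2: Rank sum for X: R1 = 1 + 2 + 4.5 + 6 + 8 = 21.5.
Step 3: U_X = R1 - n1(n1+1)/2 = 21.5 - 5*6/2 = 21.5 - 15 = 6.5.
       U_Y = n1*n2 - U_X = 25 - 6.5 = 18.5.
Step 4: Ties are present, so use the tie-corrected normal approximation (with continuity correction) for the p-value.
Step 5: p-value = 0.249153; compare to alpha = 0.1. fail to reject H0.

U_X = 6.5, p = 0.249153, fail to reject H0 at alpha = 0.1.


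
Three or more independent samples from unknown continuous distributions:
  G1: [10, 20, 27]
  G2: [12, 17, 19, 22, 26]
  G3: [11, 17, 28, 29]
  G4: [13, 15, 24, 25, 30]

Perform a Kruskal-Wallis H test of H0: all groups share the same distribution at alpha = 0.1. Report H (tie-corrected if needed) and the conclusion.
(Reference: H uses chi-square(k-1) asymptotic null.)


Step 1: Combine all N = 17 observations and assign midranks.
sorted (value, group, rank): (10,G1,1), (11,G3,2), (12,G2,3), (13,G4,4), (15,G4,5), (17,G2,6.5), (17,G3,6.5), (19,G2,8), (20,G1,9), (22,G2,10), (24,G4,11), (25,G4,12), (26,G2,13), (27,G1,14), (28,G3,15), (29,G3,16), (30,G4,17)
Step 2: Sum ranks within each group.
R_1 = 24 (n_1 = 3)
R_2 = 40.5 (n_2 = 5)
R_3 = 39.5 (n_3 = 4)
R_4 = 49 (n_4 = 5)
Step 3: H = 12/(N(N+1)) * sum(R_i^2/n_i) - 3(N+1)
     = 12/(17*18) * (24^2/3 + 40.5^2/5 + 39.5^2/4 + 49^2/5) - 3*18
     = 0.039216 * 1390.31 - 54
     = 0.522059.
Step 4: Ties present; correction factor C = 1 - 6/(17^3 - 17) = 0.998775. Corrected H = 0.522059 / 0.998775 = 0.522699.
Step 5: Under H0, H ~ chi^2(3); p-value = 0.913877.
Step 6: alpha = 0.1. fail to reject H0.

H = 0.5227, df = 3, p = 0.913877, fail to reject H0.


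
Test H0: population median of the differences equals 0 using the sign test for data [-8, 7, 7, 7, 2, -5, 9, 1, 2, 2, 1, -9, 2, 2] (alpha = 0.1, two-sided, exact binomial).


Step 1: Discard zero differences. Original n = 14; n_eff = number of nonzero differences = 14.
Nonzero differences (with sign): -8, +7, +7, +7, +2, -5, +9, +1, +2, +2, +1, -9, +2, +2
Step 2: Count signs: positive = 11, negative = 3.
Step 3: Under H0: P(positive) = 0.5, so the number of positives S ~ Bin(14, 0.5).
Step 4: Two-sided exact p-value = sum of Bin(14,0.5) probabilities at or below the observed probability = 0.057373.
Step 5: alpha = 0.1. reject H0.

n_eff = 14, pos = 11, neg = 3, p = 0.057373, reject H0.


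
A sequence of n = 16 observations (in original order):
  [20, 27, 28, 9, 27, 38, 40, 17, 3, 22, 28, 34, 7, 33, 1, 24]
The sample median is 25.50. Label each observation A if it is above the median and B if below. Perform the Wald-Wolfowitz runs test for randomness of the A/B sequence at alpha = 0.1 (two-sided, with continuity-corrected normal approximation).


Step 1: Compute median = 25.50; label A = above, B = below.
Labels in order: BAABAAABBBAABABB  (n_A = 8, n_B = 8)
Step 2: Count runs R = 9.
Step 3: Under H0 (random ordering), E[R] = 2*n_A*n_B/(n_A+n_B) + 1 = 2*8*8/16 + 1 = 9.0000.
        Var[R] = 2*n_A*n_B*(2*n_A*n_B - n_A - n_B) / ((n_A+n_B)^2 * (n_A+n_B-1)) = 14336/3840 = 3.7333.
        SD[R] = 1.9322.
Step 4: R = E[R], so z = 0 with no continuity correction.
Step 5: Two-sided p-value via normal approximation = 2*(1 - Phi(|z|)) = 1.000000.
Step 6: alpha = 0.1. fail to reject H0.

R = 9, z = 0.0000, p = 1.000000, fail to reject H0.


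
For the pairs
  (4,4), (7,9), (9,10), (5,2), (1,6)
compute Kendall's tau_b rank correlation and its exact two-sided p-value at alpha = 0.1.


Step 1: Enumerate the 10 unordered pairs (i,j) with i<j and classify each by sign(x_j-x_i) * sign(y_j-y_i).
  (1,2):dx=+3,dy=+5->C; (1,3):dx=+5,dy=+6->C; (1,4):dx=+1,dy=-2->D; (1,5):dx=-3,dy=+2->D
  (2,3):dx=+2,dy=+1->C; (2,4):dx=-2,dy=-7->C; (2,5):dx=-6,dy=-3->C; (3,4):dx=-4,dy=-8->C
  (3,5):dx=-8,dy=-4->C; (4,5):dx=-4,dy=+4->D
Step 2: C = 7, D = 3, total pairs = 10.
Step 3: tau = (C - D)/(n(n-1)/2) = (7 - 3)/10 = 0.400000.
Step 4: Exact two-sided p-value (enumerate n! = 120 permutations of y under H0): p = 0.483333.
Step 5: alpha = 0.1. fail to reject H0.

tau_b = 0.4000 (C=7, D=3), p = 0.483333, fail to reject H0.


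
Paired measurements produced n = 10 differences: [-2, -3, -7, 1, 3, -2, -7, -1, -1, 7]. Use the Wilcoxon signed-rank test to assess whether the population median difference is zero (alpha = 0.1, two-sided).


Step 1: Drop any zero differences (none here) and take |d_i|.
|d| = [2, 3, 7, 1, 3, 2, 7, 1, 1, 7]
Step 2: Midrank |d_i| (ties get averaged ranks).
ranks: |2|->4.5, |3|->6.5, |7|->9, |1|->2, |3|->6.5, |2|->4.5, |7|->9, |1|->2, |1|->2, |7|->9
Step 3: Attach original signs; sum ranks with positive sign and with negative sign.
W+ = 2 + 6.5 + 9 = 17.5
W- = 4.5 + 6.5 + 9 + 4.5 + 9 + 2 + 2 = 37.5
(Check: W+ + W- = 55 should equal n(n+1)/2 = 55.)
Step 4: Test statistic W = min(W+, W-) = 17.5.
Step 5: Ties in |d|, so use the tie-corrected normal approximation.
        E[W] = n(n+1)/4 = 10*11/4 = 27.5.
        Tie groups: |d|=1 (t=3), |d|=2 (t=2), |d|=3 (t=2), |d|=7 (t=3); sum(t^3 - t) = 60.
        Var[W] = n(n+1)(2n+1)/24 - sum(t^3-t)/48 = 2310/24 - 60/48 = 95.
        z = (W - E[W]) / sqrt(Var[W]) = (17.5 - 27.5) / 9.7468 = -1.0260.
        Two-sided p = 2*Phi(z) = 0.304902.
Step 6: alpha = 0.1. fail to reject H0.

W+ = 17.5, W- = 37.5, W = min = 17.5, p = 0.304902, fail to reject H0.


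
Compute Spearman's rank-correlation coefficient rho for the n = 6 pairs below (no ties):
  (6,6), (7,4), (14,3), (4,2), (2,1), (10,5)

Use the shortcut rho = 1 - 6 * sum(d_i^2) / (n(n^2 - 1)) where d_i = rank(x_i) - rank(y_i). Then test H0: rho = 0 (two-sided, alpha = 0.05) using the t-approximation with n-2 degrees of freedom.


Step 1: Rank x and y separately (midranks; no ties here).
rank(x): 6->3, 7->4, 14->6, 4->2, 2->1, 10->5
rank(y): 6->6, 4->4, 3->3, 2->2, 1->1, 5->5
Step 2: d_i = R_x(i) - R_y(i); compute d_i^2.
  (3-6)^2=9, (4-4)^2=0, (6-3)^2=9, (2-2)^2=0, (1-1)^2=0, (5-5)^2=0
sum(d^2) = 18.
Step 3: rho = 1 - 6*18 / (6*(6^2 - 1)) = 1 - 108/210 = 0.485714.
Step 4: Under H0, t = rho * sqrt((n-2)/(1-rho^2)) = 1.1113 ~ t(4).
Step 5: Two-sided p-value from the t-distribution with 4 df = 0.328723.
Step 6: alpha = 0.05. fail to reject H0.

rho = 0.4857, p = 0.328723, fail to reject H0 at alpha = 0.05.


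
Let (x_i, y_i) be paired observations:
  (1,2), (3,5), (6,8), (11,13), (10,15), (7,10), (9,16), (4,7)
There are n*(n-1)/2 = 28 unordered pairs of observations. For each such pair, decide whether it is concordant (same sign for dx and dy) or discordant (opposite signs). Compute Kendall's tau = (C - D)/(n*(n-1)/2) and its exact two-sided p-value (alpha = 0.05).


Step 1: Enumerate the 28 unordered pairs (i,j) with i<j and classify each by sign(x_j-x_i) * sign(y_j-y_i).
  (1,2):dx=+2,dy=+3->C; (1,3):dx=+5,dy=+6->C; (1,4):dx=+10,dy=+11->C; (1,5):dx=+9,dy=+13->C
  (1,6):dx=+6,dy=+8->C; (1,7):dx=+8,dy=+14->C; (1,8):dx=+3,dy=+5->C; (2,3):dx=+3,dy=+3->C
  (2,4):dx=+8,dy=+8->C; (2,5):dx=+7,dy=+10->C; (2,6):dx=+4,dy=+5->C; (2,7):dx=+6,dy=+11->C
  (2,8):dx=+1,dy=+2->C; (3,4):dx=+5,dy=+5->C; (3,5):dx=+4,dy=+7->C; (3,6):dx=+1,dy=+2->C
  (3,7):dx=+3,dy=+8->C; (3,8):dx=-2,dy=-1->C; (4,5):dx=-1,dy=+2->D; (4,6):dx=-4,dy=-3->C
  (4,7):dx=-2,dy=+3->D; (4,8):dx=-7,dy=-6->C; (5,6):dx=-3,dy=-5->C; (5,7):dx=-1,dy=+1->D
  (5,8):dx=-6,dy=-8->C; (6,7):dx=+2,dy=+6->C; (6,8):dx=-3,dy=-3->C; (7,8):dx=-5,dy=-9->C
Step 2: C = 25, D = 3, total pairs = 28.
Step 3: tau = (C - D)/(n(n-1)/2) = (25 - 3)/28 = 0.785714.
Step 4: Exact two-sided p-value (enumerate n! = 40320 permutations of y under H0): p = 0.005506.
Step 5: alpha = 0.05. reject H0.

tau_b = 0.7857 (C=25, D=3), p = 0.005506, reject H0.


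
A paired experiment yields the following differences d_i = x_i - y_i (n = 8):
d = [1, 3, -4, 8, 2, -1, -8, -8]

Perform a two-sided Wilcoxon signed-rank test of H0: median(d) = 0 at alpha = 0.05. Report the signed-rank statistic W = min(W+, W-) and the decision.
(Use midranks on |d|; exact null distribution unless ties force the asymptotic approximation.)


Step 1: Drop any zero differences (none here) and take |d_i|.
|d| = [1, 3, 4, 8, 2, 1, 8, 8]
Step 2: Midrank |d_i| (ties get averaged ranks).
ranks: |1|->1.5, |3|->4, |4|->5, |8|->7, |2|->3, |1|->1.5, |8|->7, |8|->7
Step 3: Attach original signs; sum ranks with positive sign and with negative sign.
W+ = 1.5 + 4 + 7 + 3 = 15.5
W- = 5 + 1.5 + 7 + 7 = 20.5
(Check: W+ + W- = 36 should equal n(n+1)/2 = 36.)
Step 4: Test statistic W = min(W+, W-) = 15.5.
Step 5: Ties in |d|, so use the tie-corrected normal approximation.
        E[W] = n(n+1)/4 = 8*9/4 = 18.
        Tie groups: |d|=1 (t=2), |d|=8 (t=3); sum(t^3 - t) = 30.
        Var[W] = n(n+1)(2n+1)/24 - sum(t^3-t)/48 = 1224/24 - 30/48 = 50.375.
        z = (W - E[W]) / sqrt(Var[W]) = (15.5 - 18) / 7.0975 = -0.3522.
        Two-sided p = 2*Phi(z) = 0.724662.
Step 6: alpha = 0.05. fail to reject H0.

W+ = 15.5, W- = 20.5, W = min = 15.5, p = 0.724662, fail to reject H0.


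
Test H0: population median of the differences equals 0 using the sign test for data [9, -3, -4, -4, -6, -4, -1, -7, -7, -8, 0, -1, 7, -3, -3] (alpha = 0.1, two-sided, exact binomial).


Step 1: Discard zero differences. Original n = 15; n_eff = number of nonzero differences = 14.
Nonzero differences (with sign): +9, -3, -4, -4, -6, -4, -1, -7, -7, -8, -1, +7, -3, -3
Step 2: Count signs: positive = 2, negative = 12.
Step 3: Under H0: P(positive) = 0.5, so the number of positives S ~ Bin(14, 0.5).
Step 4: Two-sided exact p-value = sum of Bin(14,0.5) probabilities at or below the observed probability = 0.012939.
Step 5: alpha = 0.1. reject H0.

n_eff = 14, pos = 2, neg = 12, p = 0.012939, reject H0.


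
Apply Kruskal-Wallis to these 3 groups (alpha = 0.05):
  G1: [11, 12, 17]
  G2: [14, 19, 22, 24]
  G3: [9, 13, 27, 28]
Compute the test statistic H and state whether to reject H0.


Step 1: Combine all N = 11 observations and assign midranks.
sorted (value, group, rank): (9,G3,1), (11,G1,2), (12,G1,3), (13,G3,4), (14,G2,5), (17,G1,6), (19,G2,7), (22,G2,8), (24,G2,9), (27,G3,10), (28,G3,11)
Step 2: Sum ranks within each group.
R_1 = 11 (n_1 = 3)
R_2 = 29 (n_2 = 4)
R_3 = 26 (n_3 = 4)
Step 3: H = 12/(N(N+1)) * sum(R_i^2/n_i) - 3(N+1)
     = 12/(11*12) * (11^2/3 + 29^2/4 + 26^2/4) - 3*12
     = 0.090909 * 419.583 - 36
     = 2.143939.
Step 4: No ties, so H is used without correction.
Step 5: Under H0, H ~ chi^2(2); p-value = 0.342334.
Step 6: alpha = 0.05. fail to reject H0.

H = 2.1439, df = 2, p = 0.342334, fail to reject H0.


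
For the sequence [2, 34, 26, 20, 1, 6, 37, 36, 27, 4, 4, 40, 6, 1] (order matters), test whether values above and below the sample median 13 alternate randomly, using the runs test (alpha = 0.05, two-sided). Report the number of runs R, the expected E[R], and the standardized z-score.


Step 1: Compute median = 13; label A = above, B = below.
Labels in order: BAAABBAAABBABB  (n_A = 7, n_B = 7)
Step 2: Count runs R = 7.
Step 3: Under H0 (random ordering), E[R] = 2*n_A*n_B/(n_A+n_B) + 1 = 2*7*7/14 + 1 = 8.0000.
        Var[R] = 2*n_A*n_B*(2*n_A*n_B - n_A - n_B) / ((n_A+n_B)^2 * (n_A+n_B-1)) = 8232/2548 = 3.2308.
        SD[R] = 1.7974.
Step 4: Continuity-corrected z = (R + 0.5 - E[R]) / SD[R] = (7 + 0.5 - 8.0000) / 1.7974 = -0.2782.
Step 5: Two-sided p-value via normal approximation = 2*(1 - Phi(|z|)) = 0.780879.
Step 6: alpha = 0.05. fail to reject H0.

R = 7, z = -0.2782, p = 0.780879, fail to reject H0.


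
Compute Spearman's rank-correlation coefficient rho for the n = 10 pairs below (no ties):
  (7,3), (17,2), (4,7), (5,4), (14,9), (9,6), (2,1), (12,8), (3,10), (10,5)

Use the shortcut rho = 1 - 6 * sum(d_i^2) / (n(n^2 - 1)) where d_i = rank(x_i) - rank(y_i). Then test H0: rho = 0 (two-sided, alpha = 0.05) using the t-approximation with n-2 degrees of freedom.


Step 1: Rank x and y separately (midranks; no ties here).
rank(x): 7->5, 17->10, 4->3, 5->4, 14->9, 9->6, 2->1, 12->8, 3->2, 10->7
rank(y): 3->3, 2->2, 7->7, 4->4, 9->9, 6->6, 1->1, 8->8, 10->10, 5->5
Step 2: d_i = R_x(i) - R_y(i); compute d_i^2.
  (5-3)^2=4, (10-2)^2=64, (3-7)^2=16, (4-4)^2=0, (9-9)^2=0, (6-6)^2=0, (1-1)^2=0, (8-8)^2=0, (2-10)^2=64, (7-5)^2=4
sum(d^2) = 152.
Step 3: rho = 1 - 6*152 / (10*(10^2 - 1)) = 1 - 912/990 = 0.078788.
Step 4: Under H0, t = rho * sqrt((n-2)/(1-rho^2)) = 0.2235 ~ t(8).
Step 5: Two-sided p-value from the t-distribution with 8 df = 0.828717.
Step 6: alpha = 0.05. fail to reject H0.

rho = 0.0788, p = 0.828717, fail to reject H0 at alpha = 0.05.


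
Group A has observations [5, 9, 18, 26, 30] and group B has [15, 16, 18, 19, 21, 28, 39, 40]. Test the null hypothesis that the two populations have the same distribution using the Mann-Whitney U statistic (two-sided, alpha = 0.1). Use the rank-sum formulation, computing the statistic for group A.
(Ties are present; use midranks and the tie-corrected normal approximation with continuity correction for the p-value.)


Step 1: Combine and sort all 13 observations; assign midranks.
sorted (value, group): (5,X), (9,X), (15,Y), (16,Y), (18,X), (18,Y), (19,Y), (21,Y), (26,X), (28,Y), (30,X), (39,Y), (40,Y)
ranks: 5->1, 9->2, 15->3, 16->4, 18->5.5, 18->5.5, 19->7, 21->8, 26->9, 28->10, 30->11, 39->12, 40->13
Step 2: Rank sum for X: R1 = 1 + 2 + 5.5 + 9 + 11 = 28.5.
Step 3: U_X = R1 - n1(n1+1)/2 = 28.5 - 5*6/2 = 28.5 - 15 = 13.5.
       U_Y = n1*n2 - U_X = 40 - 13.5 = 26.5.
Step 4: Ties are present, so use the tie-corrected normal approximation (with continuity correction) for the p-value.
Step 5: p-value = 0.379120; compare to alpha = 0.1. fail to reject H0.

U_X = 13.5, p = 0.379120, fail to reject H0 at alpha = 0.1.


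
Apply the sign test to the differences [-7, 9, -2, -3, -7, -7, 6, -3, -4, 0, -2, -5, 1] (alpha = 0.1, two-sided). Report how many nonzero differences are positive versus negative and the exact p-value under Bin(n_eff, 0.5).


Step 1: Discard zero differences. Original n = 13; n_eff = number of nonzero differences = 12.
Nonzero differences (with sign): -7, +9, -2, -3, -7, -7, +6, -3, -4, -2, -5, +1
Step 2: Count signs: positive = 3, negative = 9.
Step 3: Under H0: P(positive) = 0.5, so the number of positives S ~ Bin(12, 0.5).
Step 4: Two-sided exact p-value = sum of Bin(12,0.5) probabilities at or below the observed probability = 0.145996.
Step 5: alpha = 0.1. fail to reject H0.

n_eff = 12, pos = 3, neg = 9, p = 0.145996, fail to reject H0.


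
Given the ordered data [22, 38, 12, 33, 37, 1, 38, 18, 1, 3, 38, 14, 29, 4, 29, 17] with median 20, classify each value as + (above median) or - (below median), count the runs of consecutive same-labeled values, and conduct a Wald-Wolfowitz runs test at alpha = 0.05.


Step 1: Compute median = 20; label A = above, B = below.
Labels in order: AABAABABBBABABAB  (n_A = 8, n_B = 8)
Step 2: Count runs R = 12.
Step 3: Under H0 (random ordering), E[R] = 2*n_A*n_B/(n_A+n_B) + 1 = 2*8*8/16 + 1 = 9.0000.
        Var[R] = 2*n_A*n_B*(2*n_A*n_B - n_A - n_B) / ((n_A+n_B)^2 * (n_A+n_B-1)) = 14336/3840 = 3.7333.
        SD[R] = 1.9322.
Step 4: Continuity-corrected z = (R - 0.5 - E[R]) / SD[R] = (12 - 0.5 - 9.0000) / 1.9322 = 1.2939.
Step 5: Two-sided p-value via normal approximation = 2*(1 - Phi(|z|)) = 0.195709.
Step 6: alpha = 0.05. fail to reject H0.

R = 12, z = 1.2939, p = 0.195709, fail to reject H0.


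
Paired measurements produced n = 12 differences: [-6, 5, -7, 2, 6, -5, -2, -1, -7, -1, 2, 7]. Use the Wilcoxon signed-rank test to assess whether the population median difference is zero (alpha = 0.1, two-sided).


Step 1: Drop any zero differences (none here) and take |d_i|.
|d| = [6, 5, 7, 2, 6, 5, 2, 1, 7, 1, 2, 7]
Step 2: Midrank |d_i| (ties get averaged ranks).
ranks: |6|->8.5, |5|->6.5, |7|->11, |2|->4, |6|->8.5, |5|->6.5, |2|->4, |1|->1.5, |7|->11, |1|->1.5, |2|->4, |7|->11
Step 3: Attach original signs; sum ranks with positive sign and with negative sign.
W+ = 6.5 + 4 + 8.5 + 4 + 11 = 34
W- = 8.5 + 11 + 6.5 + 4 + 1.5 + 11 + 1.5 = 44
(Check: W+ + W- = 78 should equal n(n+1)/2 = 78.)
Step 4: Test statistic W = min(W+, W-) = 34.
Step 5: Ties in |d|, so use the tie-corrected normal approximation.
        E[W] = n(n+1)/4 = 12*13/4 = 39.
        Tie groups: |d|=1 (t=2), |d|=2 (t=3), |d|=5 (t=2), |d|=6 (t=2), |d|=7 (t=3); sum(t^3 - t) = 66.
        Var[W] = n(n+1)(2n+1)/24 - sum(t^3-t)/48 = 3900/24 - 66/48 = 161.125.
        z = (W - E[W]) / sqrt(Var[W]) = (34 - 39) / 12.6935 = -0.3939.
        Two-sided p = 2*Phi(z) = 0.693653.
Step 6: alpha = 0.1. fail to reject H0.

W+ = 34, W- = 44, W = min = 34, p = 0.693653, fail to reject H0.
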